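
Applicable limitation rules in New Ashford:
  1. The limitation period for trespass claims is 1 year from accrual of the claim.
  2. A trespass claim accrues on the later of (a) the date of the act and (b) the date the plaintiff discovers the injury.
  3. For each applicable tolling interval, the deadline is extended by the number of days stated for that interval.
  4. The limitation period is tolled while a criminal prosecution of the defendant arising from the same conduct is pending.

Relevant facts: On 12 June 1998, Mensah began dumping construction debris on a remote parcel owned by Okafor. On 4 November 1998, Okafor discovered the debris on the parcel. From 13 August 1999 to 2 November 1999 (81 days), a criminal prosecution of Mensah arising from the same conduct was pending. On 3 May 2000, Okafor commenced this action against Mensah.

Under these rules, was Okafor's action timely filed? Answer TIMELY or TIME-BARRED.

TIME-BARRED

The claim accrued on 4 November 1998 — the later of the 12 June 1998 act and the 4 November 1998 discovery.
The untolled deadline — 1 year after 4 November 1998 — is 4 November 1999.
Because the pending criminal prosecution ran from 13 August 1999 to 2 November 1999, the deadline is extended by 81 days to 24 January 2000.
Filing on 3 May 2000 missed the 24 January 2000 deadline — the action is time-barred.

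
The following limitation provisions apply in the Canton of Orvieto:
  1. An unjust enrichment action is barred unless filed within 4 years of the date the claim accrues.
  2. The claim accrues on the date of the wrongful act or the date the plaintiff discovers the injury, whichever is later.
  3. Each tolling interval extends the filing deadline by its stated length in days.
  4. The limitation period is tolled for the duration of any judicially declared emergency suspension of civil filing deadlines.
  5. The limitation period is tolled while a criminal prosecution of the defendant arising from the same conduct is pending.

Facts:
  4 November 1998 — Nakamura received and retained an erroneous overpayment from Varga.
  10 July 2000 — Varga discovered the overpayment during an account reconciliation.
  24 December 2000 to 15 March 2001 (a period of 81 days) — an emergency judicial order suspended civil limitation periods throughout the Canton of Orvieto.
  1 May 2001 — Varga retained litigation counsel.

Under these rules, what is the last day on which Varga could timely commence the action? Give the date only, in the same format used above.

The claim accrued on 10 July 2000 — the later of the 4 November 1998 act and the 10 July 2000 discovery.
Adding the 4 years base period to 10 July 2000 gives a deadline of 10 July 2004, before any tolling.
The period was tolled for 81 days by the emergency suspension of filing deadlines (24 December 2000 to 15 March 2001), pushing the deadline to 29 September 2004.
Nothing else in the chronology tolls or restarts the period.

29 September 2004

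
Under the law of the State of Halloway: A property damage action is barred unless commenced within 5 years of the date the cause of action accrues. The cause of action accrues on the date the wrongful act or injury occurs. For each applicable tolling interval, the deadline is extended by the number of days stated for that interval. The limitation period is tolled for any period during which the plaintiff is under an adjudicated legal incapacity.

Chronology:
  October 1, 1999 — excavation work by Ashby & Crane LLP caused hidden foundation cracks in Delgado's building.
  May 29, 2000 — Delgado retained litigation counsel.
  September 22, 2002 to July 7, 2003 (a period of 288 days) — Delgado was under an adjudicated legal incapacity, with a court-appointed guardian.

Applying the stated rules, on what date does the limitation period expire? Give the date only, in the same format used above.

The claim accrued on October 1, 1999, when the wrongful act occurred.
The untolled deadline — 5 years after October 1, 1999 — is October 1, 2004.
Because the plaintiff's legal incapacity ran from September 22, 2002 to July 7, 2003, the deadline is extended by 288 days to July 16, 2005.
Nothing else in the chronology tolls or restarts the period.

July 16, 2005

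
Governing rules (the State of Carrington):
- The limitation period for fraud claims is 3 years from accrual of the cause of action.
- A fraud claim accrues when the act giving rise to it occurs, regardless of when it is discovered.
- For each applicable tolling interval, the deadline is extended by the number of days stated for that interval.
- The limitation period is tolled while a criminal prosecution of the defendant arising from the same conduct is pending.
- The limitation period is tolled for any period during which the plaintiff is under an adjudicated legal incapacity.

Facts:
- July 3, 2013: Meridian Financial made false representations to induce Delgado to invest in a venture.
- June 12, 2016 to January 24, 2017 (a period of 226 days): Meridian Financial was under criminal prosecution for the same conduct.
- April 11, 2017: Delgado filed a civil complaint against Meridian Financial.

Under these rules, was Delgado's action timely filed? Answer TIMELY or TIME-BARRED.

The limitation period began to run on July 3, 2013.
Adding the 3 years base period to July 3, 2013 gives a deadline of July 3, 2016, before any tolling.
Because the pending criminal prosecution ran from June 12, 2016 to January 24, 2017, the deadline is extended by 226 days to February 14, 2017.
The April 11, 2017 filing falls after the February 14, 2017 deadline; the claim is time-barred.

TIME-BARRED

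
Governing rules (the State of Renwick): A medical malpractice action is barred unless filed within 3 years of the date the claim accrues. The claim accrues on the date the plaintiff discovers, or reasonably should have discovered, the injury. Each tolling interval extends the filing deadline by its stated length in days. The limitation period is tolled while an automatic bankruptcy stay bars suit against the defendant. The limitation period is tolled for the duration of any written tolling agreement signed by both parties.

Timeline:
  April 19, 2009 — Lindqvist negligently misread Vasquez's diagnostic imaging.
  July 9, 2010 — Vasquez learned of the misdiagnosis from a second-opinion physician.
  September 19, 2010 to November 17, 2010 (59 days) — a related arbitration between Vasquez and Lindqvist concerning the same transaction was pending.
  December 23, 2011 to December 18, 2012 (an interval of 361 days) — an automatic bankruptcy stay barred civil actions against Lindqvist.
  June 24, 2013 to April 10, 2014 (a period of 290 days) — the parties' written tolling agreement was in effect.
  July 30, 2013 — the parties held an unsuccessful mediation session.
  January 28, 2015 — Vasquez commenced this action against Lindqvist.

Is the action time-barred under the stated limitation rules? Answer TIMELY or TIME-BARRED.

TIMELY

The claim did not accrue until Vasquez discovered the injury on July 9, 2010; the April 19, 2009 act date does not start the clock under the stated rule.
3 years from July 9, 2010 is July 9, 2013.
Because the automatic bankruptcy stay ran from December 23, 2011 to December 18, 2012, the deadline is extended by 361 days to July 5, 2014.
The period was tolled for 290 days by the written tolling agreement (June 24, 2013 to April 10, 2014), pushing the deadline to April 21, 2015.
No stated provision tolls the period for a pending arbitration, so the interval from September 19, 2010 to November 17, 2010 has no effect on the deadline.
None of the other events listed affects the running of the period under the stated rules.
Filing on January 28, 2015 beat the April 21, 2015 deadline — the action is timely.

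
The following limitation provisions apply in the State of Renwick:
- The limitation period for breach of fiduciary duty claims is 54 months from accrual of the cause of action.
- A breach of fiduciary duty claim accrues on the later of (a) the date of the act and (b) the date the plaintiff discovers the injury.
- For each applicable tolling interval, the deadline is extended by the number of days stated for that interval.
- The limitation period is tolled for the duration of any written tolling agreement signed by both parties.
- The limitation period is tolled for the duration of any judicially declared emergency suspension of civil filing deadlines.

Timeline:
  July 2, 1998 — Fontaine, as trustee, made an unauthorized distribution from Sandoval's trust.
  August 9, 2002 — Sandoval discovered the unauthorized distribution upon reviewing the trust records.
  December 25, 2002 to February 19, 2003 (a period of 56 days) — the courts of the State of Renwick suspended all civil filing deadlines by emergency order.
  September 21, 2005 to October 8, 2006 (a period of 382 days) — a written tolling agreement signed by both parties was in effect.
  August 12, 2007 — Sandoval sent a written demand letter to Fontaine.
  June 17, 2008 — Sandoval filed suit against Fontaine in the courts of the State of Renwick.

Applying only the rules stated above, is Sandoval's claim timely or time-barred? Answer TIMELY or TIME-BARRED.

TIME-BARRED

The claim accrued on August 9, 2002 — the later of the July 2, 1998 act and the August 9, 2002 discovery.
54 months from August 9, 2002 is February 9, 2007.
The emergency suspension of filing deadlines from December 25, 2002 to February 19, 2003 tolled the period for 56 days, extending the deadline to April 6, 2007.
Because the written tolling agreement ran from September 21, 2005 to October 8, 2006, the deadline is extended by 382 days to April 22, 2008.
The other events in the timeline have no effect on the limitation period under the stated rules.
Filing on June 17, 2008 missed the April 22, 2008 deadline — the action is time-barred.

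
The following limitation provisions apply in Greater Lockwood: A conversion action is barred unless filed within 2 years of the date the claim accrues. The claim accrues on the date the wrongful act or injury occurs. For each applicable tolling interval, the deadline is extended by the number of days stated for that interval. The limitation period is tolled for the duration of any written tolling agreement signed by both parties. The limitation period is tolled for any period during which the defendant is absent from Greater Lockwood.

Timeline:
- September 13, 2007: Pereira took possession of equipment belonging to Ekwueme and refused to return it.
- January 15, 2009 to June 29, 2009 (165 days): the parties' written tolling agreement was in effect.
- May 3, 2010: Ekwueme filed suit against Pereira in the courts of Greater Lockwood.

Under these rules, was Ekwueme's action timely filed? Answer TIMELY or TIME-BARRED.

TIME-BARRED

The claim accrued on September 13, 2007, when the wrongful act occurred.
The untolled deadline — 2 years after September 13, 2007 — is September 13, 2009.
The written tolling agreement from January 15, 2009 to June 29, 2009 tolled the period for 165 days, extending the deadline to February 25, 2010.
Filing on May 3, 2010 missed the February 25, 2010 deadline — the action is time-barred.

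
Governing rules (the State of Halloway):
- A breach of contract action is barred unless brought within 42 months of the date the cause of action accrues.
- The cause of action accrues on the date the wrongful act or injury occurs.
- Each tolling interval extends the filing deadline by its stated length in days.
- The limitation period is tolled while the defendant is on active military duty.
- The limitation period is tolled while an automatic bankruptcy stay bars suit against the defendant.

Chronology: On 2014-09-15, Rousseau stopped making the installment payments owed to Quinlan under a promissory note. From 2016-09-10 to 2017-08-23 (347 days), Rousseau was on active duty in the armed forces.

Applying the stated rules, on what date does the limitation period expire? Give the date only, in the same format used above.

2019-02-25

The claim accrued on 2014-09-15, when the wrongful act occurred.
Adding the 42 months base period to 2014-09-15 gives a deadline of 2018-03-15, before any tolling.
The period was tolled for 347 days by the defendant's active military service (2016-09-10 to 2017-08-23), pushing the deadline to 2019-02-25.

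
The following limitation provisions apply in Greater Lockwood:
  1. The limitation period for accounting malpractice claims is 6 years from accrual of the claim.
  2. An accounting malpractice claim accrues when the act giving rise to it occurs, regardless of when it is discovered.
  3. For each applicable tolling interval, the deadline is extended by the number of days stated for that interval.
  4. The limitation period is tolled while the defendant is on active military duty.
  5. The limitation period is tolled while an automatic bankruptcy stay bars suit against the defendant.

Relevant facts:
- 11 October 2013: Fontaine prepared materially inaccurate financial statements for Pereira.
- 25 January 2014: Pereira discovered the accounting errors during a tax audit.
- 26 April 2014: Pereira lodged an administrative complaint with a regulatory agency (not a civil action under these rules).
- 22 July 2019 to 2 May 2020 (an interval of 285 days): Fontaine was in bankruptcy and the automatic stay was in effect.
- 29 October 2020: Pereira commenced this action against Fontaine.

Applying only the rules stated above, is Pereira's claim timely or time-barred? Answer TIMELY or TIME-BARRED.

Accrual is governed by the date of the act, so the period began to run on 11 October 2013; the later discovery on 25 January 2014 is irrelevant under the stated rule.
6 years from 11 October 2013 is 11 October 2019.
Because the automatic bankruptcy stay ran from 22 July 2019 to 2 May 2020, the deadline is extended by 285 days to 22 July 2020.
None of the other events listed affects the running of the period under the stated rules.
The 29 October 2020 filing falls after the 22 July 2020 deadline; the claim is time-barred.

TIME-BARRED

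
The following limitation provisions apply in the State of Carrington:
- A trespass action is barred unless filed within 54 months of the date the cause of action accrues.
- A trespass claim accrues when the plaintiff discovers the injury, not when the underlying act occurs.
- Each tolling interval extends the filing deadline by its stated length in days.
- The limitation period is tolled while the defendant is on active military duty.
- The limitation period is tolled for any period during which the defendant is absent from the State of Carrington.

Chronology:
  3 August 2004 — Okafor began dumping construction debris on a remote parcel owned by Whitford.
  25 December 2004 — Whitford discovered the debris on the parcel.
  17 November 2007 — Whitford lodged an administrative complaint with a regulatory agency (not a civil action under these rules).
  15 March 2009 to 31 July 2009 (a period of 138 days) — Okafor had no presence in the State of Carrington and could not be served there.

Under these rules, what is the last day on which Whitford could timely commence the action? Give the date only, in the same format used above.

10 November 2009

Under the discovery rule, the claim accrued on 25 December 2004, when Whitford discovered the injury — not on the 3 August 2004 date of the underlying act.
54 months from 25 December 2004 is 25 June 2009.
The period was tolled for 138 days by the defendant's absence from the jurisdiction (15 March 2009 to 31 July 2009), pushing the deadline to 10 November 2009.
The other events in the timeline have no effect on the limitation period under the stated rules.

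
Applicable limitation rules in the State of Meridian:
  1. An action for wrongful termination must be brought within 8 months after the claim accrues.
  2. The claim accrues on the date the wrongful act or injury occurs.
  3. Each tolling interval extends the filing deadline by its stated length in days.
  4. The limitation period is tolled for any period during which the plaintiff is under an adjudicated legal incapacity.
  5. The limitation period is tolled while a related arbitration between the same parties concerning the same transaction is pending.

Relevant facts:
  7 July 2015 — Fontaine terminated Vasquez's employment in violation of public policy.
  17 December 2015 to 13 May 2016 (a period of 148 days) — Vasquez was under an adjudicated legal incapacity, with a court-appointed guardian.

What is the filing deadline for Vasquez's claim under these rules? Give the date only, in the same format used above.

2 August 2016

The claim accrued on 7 July 2015, when the wrongful act occurred.
8 months from 7 July 2015 is 7 March 2016.
The period was tolled for 148 days by the plaintiff's legal incapacity (17 December 2015 to 13 May 2016), pushing the deadline to 2 August 2016.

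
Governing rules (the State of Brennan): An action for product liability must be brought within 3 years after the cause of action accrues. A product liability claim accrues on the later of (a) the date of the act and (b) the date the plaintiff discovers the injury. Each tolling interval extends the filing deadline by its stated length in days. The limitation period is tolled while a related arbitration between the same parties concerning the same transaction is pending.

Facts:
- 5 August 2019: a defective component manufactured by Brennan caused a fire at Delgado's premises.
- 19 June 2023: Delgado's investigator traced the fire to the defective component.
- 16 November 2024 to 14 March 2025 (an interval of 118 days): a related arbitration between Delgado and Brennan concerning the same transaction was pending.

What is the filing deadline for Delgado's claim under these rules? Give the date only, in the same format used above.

Taking the later of the act (5 August 2019) and discovery (19 June 2023), the claim accrued on 19 June 2023.
Adding the 3 years base period to 19 June 2023 gives a deadline of 19 June 2026, before any tolling.
The period was tolled for 118 days by the pending related arbitration (16 November 2024 to 14 March 2025), pushing the deadline to 15 October 2026.

15 October 2026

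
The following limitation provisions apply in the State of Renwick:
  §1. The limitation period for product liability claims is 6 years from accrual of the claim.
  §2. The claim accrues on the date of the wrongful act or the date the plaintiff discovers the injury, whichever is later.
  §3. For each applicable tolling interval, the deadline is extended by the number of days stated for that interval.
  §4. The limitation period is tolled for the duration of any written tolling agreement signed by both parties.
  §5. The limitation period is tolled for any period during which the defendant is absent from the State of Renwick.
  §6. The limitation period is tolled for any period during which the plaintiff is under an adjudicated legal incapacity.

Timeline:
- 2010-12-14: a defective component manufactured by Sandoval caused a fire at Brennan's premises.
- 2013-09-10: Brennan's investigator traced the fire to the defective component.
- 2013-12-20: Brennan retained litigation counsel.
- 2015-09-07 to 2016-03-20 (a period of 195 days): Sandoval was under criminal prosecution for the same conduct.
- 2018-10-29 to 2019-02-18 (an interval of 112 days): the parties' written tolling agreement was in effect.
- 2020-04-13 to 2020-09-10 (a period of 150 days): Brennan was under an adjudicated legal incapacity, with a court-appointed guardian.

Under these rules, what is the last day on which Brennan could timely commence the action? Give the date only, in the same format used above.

2019-12-31

Taking the later of the act (2010-12-14) and discovery (2013-09-10), the claim accrued on 2013-09-10.
6 years from 2013-09-10 is 2019-09-10.
Because the written tolling agreement ran from 2018-10-29 to 2019-02-18, the deadline is extended by 112 days to 2019-12-31.
By the time the plaintiff's legal incapacity began on 2020-04-13, the limitation period had already expired on 2019-12-31; that interval cannot revive it.
The pending criminal prosecution from 2015-09-07 to 2016-03-20 does not toll the period, because no stated rule makes a criminal prosecution a tolling event.
None of the other events listed affects the running of the period under the stated rules.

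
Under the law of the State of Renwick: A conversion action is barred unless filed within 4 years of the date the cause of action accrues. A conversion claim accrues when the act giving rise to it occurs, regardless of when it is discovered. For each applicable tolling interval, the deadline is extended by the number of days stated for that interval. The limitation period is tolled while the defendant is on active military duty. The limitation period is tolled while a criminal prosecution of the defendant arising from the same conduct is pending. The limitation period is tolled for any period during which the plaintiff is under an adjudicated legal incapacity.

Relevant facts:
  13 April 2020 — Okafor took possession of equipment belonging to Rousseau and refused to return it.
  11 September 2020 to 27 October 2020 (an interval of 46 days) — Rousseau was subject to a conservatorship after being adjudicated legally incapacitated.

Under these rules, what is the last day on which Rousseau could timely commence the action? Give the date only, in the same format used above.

The cause of action accrued on 13 April 2020, the date of the act.
4 years from 13 April 2020 is 13 April 2024.
Because the plaintiff's legal incapacity ran from 11 September 2020 to 27 October 2020, the deadline is extended by 46 days to 29 May 2024.

29 May 2024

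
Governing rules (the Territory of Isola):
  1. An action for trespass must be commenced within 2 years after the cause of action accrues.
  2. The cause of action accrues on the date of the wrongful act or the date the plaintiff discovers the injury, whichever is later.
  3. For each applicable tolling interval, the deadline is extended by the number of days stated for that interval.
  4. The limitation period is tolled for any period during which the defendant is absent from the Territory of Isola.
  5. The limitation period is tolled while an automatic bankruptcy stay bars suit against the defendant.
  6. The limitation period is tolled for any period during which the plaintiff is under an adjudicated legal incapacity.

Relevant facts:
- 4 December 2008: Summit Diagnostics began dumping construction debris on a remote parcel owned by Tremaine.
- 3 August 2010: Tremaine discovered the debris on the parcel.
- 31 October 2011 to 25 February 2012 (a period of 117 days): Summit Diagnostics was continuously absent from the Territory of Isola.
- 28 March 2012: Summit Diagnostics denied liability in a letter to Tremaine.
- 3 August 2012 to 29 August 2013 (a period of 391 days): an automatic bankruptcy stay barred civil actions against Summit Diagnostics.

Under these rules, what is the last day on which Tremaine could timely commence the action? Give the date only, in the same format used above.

The claim accrued on 3 August 2010 — the later of the 4 December 2008 act and the 3 August 2010 discovery.
2 years from 3 August 2010 is 3 August 2012.
The defendant's absence from the jurisdiction from 31 October 2011 to 25 February 2012 tolled the period for 117 days, extending the deadline to 28 November 2012.
Because the automatic bankruptcy stay ran from 3 August 2012 to 29 August 2013, the deadline is extended by 391 days to 24 December 2013.
None of the other events listed affects the running of the period under the stated rules.

24 December 2013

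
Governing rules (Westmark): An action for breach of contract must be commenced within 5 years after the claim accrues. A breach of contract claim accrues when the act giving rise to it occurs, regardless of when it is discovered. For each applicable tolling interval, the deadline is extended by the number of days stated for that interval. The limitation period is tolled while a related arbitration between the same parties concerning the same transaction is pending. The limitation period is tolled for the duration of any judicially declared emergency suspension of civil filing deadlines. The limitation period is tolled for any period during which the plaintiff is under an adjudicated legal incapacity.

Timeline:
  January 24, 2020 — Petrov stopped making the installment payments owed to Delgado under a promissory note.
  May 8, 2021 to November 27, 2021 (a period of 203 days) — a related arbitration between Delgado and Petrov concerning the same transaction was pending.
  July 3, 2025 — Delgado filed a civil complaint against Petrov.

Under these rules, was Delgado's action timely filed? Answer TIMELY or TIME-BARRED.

TIMELY

The claim accrued on January 24, 2020, when the wrongful act occurred.
Adding the 5 years base period to January 24, 2020 gives a deadline of January 24, 2025, before any tolling.
The pending related arbitration from May 8, 2021 to November 27, 2021 tolled the period for 203 days, extending the deadline to August 15, 2025.
Delgado filed on July 3, 2025, before the August 15, 2025 deadline, so the action is timely.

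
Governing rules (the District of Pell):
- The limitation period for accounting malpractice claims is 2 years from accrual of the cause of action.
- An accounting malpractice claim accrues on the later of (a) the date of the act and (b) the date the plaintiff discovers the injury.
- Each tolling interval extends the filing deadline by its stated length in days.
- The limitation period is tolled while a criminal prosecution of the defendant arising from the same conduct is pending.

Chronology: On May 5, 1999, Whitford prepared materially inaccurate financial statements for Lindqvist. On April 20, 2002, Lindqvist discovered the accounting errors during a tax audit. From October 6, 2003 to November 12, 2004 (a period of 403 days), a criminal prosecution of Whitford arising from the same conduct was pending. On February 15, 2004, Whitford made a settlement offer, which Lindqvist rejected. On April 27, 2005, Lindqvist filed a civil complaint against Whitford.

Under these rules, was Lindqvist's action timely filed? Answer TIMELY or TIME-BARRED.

TIMELY

The claim accrued on April 20, 2002 — the later of the May 5, 1999 act and the April 20, 2002 discovery.
2 years from April 20, 2002 is April 20, 2004.
The pending criminal prosecution from October 6, 2003 to November 12, 2004 tolled the period for 403 days, extending the deadline to May 28, 2005.
The other events in the timeline have no effect on the limitation period under the stated rules.
The April 27, 2005 filing precedes the May 28, 2005 deadline; the claim is timely.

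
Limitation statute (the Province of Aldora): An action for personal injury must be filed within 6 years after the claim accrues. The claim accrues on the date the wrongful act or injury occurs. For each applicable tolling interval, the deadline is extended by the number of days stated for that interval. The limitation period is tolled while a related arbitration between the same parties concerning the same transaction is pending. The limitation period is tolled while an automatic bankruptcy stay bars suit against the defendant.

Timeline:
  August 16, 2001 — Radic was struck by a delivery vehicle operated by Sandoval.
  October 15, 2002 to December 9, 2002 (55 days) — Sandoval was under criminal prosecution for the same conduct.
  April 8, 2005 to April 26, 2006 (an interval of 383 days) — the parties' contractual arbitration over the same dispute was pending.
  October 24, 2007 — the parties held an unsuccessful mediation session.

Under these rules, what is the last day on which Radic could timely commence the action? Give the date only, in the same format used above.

The limitation period began to run on August 16, 2001.
6 years from August 16, 2001 is August 16, 2007.
Because the pending related arbitration ran from April 8, 2005 to April 26, 2006, the deadline is extended by 383 days to September 2, 2008.
Although a criminal prosecution ran from October 15, 2002 to December 9, 2002, the stated rules do not make that a tolling event, so it is disregarded.
Nothing else in the chronology tolls or restarts the period.

September 2, 2008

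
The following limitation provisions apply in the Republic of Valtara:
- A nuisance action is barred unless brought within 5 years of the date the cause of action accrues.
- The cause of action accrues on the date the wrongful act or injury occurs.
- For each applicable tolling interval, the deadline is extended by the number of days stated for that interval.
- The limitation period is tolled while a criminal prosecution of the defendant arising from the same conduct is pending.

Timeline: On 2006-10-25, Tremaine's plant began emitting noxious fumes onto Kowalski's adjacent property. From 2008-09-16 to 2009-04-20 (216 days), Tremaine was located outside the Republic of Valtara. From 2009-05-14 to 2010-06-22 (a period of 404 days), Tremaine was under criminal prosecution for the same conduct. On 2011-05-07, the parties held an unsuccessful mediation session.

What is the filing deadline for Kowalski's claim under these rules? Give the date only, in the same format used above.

The limitation period began to run on 2006-10-25.
5 years from 2006-10-25 is 2011-10-25.
The period was tolled for 404 days by the pending criminal prosecution (2009-05-14 to 2010-06-22), pushing the deadline to 2012-12-02.
The defendant's absence from the jurisdiction from 2008-09-16 to 2009-04-20 does not toll the period, because no stated rule makes the defendant's absence a tolling event.
Nothing else in the chronology tolls or restarts the period.

2012-12-02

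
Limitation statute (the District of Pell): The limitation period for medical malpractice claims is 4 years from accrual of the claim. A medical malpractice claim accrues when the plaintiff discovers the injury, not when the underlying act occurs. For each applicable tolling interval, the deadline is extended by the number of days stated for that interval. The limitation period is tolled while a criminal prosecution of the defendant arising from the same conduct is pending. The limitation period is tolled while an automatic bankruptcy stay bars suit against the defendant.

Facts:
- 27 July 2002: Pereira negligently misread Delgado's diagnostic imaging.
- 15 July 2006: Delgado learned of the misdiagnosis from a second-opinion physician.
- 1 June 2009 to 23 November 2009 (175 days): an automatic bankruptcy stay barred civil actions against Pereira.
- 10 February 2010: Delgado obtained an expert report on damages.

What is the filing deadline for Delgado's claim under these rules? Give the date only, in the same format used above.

Under the discovery rule, the claim accrued on 15 July 2006, when Delgado discovered the injury — not on the 27 July 2002 date of the underlying act.
Adding the 4 years base period to 15 July 2006 gives a deadline of 15 July 2010, before any tolling.
The automatic bankruptcy stay from 1 June 2009 to 23 November 2009 tolled the period for 175 days, extending the deadline to 6 January 2011.
Nothing else in the chronology tolls or restarts the period.

6 January 2011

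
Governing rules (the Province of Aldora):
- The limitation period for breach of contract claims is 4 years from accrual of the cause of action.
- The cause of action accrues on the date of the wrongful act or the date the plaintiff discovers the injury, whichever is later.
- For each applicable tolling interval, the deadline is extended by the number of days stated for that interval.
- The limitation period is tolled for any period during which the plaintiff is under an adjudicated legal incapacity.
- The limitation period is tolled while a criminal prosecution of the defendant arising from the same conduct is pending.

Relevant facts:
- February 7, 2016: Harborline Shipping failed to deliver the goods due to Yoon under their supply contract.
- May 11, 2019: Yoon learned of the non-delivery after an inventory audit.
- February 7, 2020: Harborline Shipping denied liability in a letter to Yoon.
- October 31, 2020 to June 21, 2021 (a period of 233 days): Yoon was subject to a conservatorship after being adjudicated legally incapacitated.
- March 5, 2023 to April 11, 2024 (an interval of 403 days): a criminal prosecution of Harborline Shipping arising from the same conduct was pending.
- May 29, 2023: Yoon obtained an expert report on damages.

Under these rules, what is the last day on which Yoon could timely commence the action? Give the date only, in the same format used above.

Because discovery on May 11, 2019 post-dates the February 7, 2016 act, accrual under the later-of rule falls on May 11, 2019.
The untolled deadline — 4 years after May 11, 2019 — is May 11, 2023.
The period was tolled for 233 days by the plaintiff's legal incapacity (October 31, 2020 to June 21, 2021), pushing the deadline to December 30, 2023.
Because the pending criminal prosecution ran from March 5, 2023 to April 11, 2024, the deadline is extended by 403 days to February 5, 2025.
The other events in the timeline have no effect on the limitation period under the stated rules.

February 5, 2025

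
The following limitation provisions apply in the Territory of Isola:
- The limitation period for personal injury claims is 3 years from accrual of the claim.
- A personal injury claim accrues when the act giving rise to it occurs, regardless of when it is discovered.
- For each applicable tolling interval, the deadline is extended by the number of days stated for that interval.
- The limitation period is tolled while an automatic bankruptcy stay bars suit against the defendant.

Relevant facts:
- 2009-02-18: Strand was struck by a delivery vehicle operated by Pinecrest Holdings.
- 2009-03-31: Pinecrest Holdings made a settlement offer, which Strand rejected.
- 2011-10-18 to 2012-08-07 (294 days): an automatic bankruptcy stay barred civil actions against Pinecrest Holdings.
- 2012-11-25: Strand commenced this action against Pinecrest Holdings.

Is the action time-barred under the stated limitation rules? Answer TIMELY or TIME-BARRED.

TIMELY

The claim accrued on 2009-02-18, the date of the act.
The untolled deadline — 3 years after 2009-02-18 — is 2012-02-18.
The period was tolled for 294 days by the automatic bankruptcy stay (2011-10-18 to 2012-08-07), pushing the deadline to 2012-12-08.
Nothing else in the chronology tolls or restarts the period.
Strand filed on 2012-11-25, before the 2012-12-08 deadline, so the action is timely.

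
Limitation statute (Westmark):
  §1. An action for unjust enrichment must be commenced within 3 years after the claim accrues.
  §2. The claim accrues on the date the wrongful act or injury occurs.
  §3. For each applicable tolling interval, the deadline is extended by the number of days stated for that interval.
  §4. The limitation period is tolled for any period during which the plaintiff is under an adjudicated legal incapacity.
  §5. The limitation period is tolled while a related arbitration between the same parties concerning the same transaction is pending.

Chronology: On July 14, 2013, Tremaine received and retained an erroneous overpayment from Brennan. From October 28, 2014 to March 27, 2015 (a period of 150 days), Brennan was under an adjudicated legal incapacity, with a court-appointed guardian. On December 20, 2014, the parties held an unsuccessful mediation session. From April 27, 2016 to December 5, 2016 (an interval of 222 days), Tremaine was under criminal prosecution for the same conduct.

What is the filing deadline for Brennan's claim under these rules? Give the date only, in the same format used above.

December 11, 2016

The claim accrued on July 14, 2013, when the wrongful act occurred.
3 years from July 14, 2013 is July 14, 2016.
The period was tolled for 150 days by the plaintiff's legal incapacity (October 28, 2014 to March 27, 2015), pushing the deadline to December 11, 2016.
The pending criminal prosecution from April 27, 2016 to December 5, 2016 does not toll the period, because no stated rule makes a criminal prosecution a tolling event.
The other events in the timeline have no effect on the limitation period under the stated rules.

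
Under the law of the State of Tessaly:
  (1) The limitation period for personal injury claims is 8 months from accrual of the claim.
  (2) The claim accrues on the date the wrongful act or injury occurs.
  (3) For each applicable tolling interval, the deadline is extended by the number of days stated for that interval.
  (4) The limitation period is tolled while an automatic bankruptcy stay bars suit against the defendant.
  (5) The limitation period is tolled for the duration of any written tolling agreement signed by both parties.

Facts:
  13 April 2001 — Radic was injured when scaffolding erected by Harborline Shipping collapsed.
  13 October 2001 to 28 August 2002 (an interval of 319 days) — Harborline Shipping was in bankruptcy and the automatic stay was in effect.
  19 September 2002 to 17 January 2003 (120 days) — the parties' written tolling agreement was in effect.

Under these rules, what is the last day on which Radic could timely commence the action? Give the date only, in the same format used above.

The limitation period began to run on 13 April 2001.
The untolled deadline — 8 months after 13 April 2001 — is 13 December 2001.
The automatic bankruptcy stay from 13 October 2001 to 28 August 2002 tolled the period for 319 days, extending the deadline to 28 October 2002.
The period was tolled for 120 days by the written tolling agreement (19 September 2002 to 17 January 2003), pushing the deadline to 25 February 2003.

25 February 2003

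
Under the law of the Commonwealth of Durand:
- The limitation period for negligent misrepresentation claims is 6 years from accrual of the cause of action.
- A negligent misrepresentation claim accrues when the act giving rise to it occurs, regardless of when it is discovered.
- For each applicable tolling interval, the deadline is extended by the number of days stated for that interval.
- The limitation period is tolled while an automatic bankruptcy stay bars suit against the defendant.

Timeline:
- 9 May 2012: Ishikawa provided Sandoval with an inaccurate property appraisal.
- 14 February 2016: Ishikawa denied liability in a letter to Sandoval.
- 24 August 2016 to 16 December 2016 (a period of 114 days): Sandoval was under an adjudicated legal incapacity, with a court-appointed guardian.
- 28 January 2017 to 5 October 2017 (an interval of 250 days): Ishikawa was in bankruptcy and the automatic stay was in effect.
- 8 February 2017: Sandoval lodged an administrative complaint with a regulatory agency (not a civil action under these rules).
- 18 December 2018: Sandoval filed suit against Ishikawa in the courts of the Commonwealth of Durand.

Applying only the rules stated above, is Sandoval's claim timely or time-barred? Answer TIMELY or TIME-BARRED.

The cause of action accrued on 9 May 2012, the date of the act.
Adding the 6 years base period to 9 May 2012 gives a deadline of 9 May 2018, before any tolling.
Because the automatic bankruptcy stay ran from 28 January 2017 to 5 October 2017, the deadline is extended by 250 days to 14 January 2019.
The plaintiff's legal incapacity from 24 August 2016 to 16 December 2016 does not toll the period, because no stated rule makes the plaintiff's incapacity a tolling event.
The other events in the timeline have no effect on the limitation period under the stated rules.
The 18 December 2018 filing precedes the 14 January 2019 deadline; the claim is timely.

TIMELY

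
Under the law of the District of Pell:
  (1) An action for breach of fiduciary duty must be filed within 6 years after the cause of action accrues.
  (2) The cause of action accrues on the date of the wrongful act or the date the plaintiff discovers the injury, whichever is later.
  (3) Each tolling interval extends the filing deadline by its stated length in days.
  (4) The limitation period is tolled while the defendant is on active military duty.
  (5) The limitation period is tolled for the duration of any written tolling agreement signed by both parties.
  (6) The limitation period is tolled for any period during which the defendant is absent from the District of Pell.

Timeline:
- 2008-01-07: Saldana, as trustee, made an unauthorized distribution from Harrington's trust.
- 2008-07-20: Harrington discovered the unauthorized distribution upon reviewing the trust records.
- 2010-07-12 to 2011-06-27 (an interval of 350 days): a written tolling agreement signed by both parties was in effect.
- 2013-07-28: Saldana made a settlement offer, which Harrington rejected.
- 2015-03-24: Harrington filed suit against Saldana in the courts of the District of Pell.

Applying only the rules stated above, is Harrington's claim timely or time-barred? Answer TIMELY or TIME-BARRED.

TIMELY

The claim accrued on 2008-07-20 — the later of the 2008-01-07 act and the 2008-07-20 discovery.
The untolled deadline — 6 years after 2008-07-20 — is 2014-07-20.
The written tolling agreement from 2010-07-12 to 2011-06-27 tolled the period for 350 days, extending the deadline to 2015-07-05.
Nothing else in the chronology tolls or restarts the period.
Filing on 2015-03-24 beat the 2015-07-05 deadline — the action is timely.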